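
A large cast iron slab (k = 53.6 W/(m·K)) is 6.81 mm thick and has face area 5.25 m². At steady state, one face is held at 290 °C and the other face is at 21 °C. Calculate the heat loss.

Q = kA·ΔT/L = 53.6 × 5.25 × |290 °C − 21 °C| / 0.00681 = 1.11×10^7 W

Q = 1.11×10^7 W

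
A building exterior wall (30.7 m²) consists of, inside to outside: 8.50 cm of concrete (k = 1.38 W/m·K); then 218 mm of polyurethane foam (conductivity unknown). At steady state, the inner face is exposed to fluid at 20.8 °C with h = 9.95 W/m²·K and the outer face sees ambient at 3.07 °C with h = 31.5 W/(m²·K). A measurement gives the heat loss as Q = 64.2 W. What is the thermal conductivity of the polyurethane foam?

ΣR = ΔT/Q = |20.8 − 3.07|/64.2 = 0.2762 K/W
Known resistances:
  R_conv,in = 1/(hA) = 1/(9.95·30.7) = 0.003274 K/W
  R_concrete = L/(kA) = 0.0850/(1.38·30.7) = 0.002006 K/W
  R_conv,out = 1/(hA) = 1/(31.5·30.7) = 0.001034 K/W
R_polyurethane foam = ΣR − ΣR_known = 0.2762 − 0.006314 = 0.2699 K/W
L/(kA) = 0.2699 ⇒ k = 0.218/(0.2699·30.7) = 0.0263 W/m·K

k = 0.0263 W/m·K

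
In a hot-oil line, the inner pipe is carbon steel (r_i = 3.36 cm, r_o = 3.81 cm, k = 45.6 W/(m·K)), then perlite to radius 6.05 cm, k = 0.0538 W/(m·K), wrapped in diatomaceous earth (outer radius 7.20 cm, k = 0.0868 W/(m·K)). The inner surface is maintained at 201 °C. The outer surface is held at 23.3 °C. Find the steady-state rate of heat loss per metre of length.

Resistance network (inner→outer):
  R'_carbon steel = ln(0.0381/0.0336)/(2πk) = 0.1257/(2π·45.6) = 4.387×10^-4 m·K/W
  R'_perlite = ln(0.0605/0.0381)/(2πk) = 0.4624/(2π·0.0538) = 1.368 m·K/W
  R'_diatomaceous earth = ln(0.0720/0.0605)/(2πk) = 0.1740/(2π·0.0868) = 0.3191 m·K/W
ΣR = 4.387×10^-4 + 1.368 + 0.3191 = 1.688 m·K/W
Q' = ΔT/ΣR = (201 °C − 23.3 °C)/1.688 = 105 W/m

Q' = 105 W/m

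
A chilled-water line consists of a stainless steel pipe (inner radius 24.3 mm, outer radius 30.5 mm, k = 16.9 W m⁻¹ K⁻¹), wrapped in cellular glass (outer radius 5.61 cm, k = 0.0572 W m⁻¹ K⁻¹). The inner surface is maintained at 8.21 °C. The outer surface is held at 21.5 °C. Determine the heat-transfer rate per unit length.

Resistance network (inner→outer):
  R'_stainless steel = ln(0.0305/0.0243)/(2πk) = 0.2273/(2π·16.9) = 0.002140 m·K/W
  R'_cellular glass = ln(0.0561/0.0305)/(2πk) = 0.6094/(2π·0.0572) = 1.696 m·K/W
ΣR = 0.002140 + 1.696 = 1.698 m·K/W
Q' = ΔT/ΣR = (8.21 °C − 21.5 °C)/1.698 = -7.83 W/m
(Negative Q' ⇒ heat flows inward; heat gain = 7.83 W/m.)

Q' = 7.83 W/m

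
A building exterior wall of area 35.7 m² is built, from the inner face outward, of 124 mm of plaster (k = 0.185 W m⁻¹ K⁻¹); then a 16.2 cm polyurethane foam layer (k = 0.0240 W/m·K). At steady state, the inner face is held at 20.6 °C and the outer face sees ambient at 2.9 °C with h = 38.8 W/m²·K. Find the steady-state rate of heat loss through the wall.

Q = 84.9 W

Treat each layer as a resistance in series:
  R_plaster = L/(kA) = 0.124/(0.185·35.7) = 0.01878 K/W
  R_polyurethane foam = L/(kA) = 0.162/(0.0240·35.7) = 0.1891 K/W
  R_conv,out = 1/(hA) = 1/(38.8·35.7) = 7.219×10^-4 K/W
ΣR = 0.01878 + 0.1891 + 7.219×10^-4 = 0.2086 K/W
Q = ΔT/ΣR = (20.6 °C − 2.9 °C)/0.2086 = 84.9 W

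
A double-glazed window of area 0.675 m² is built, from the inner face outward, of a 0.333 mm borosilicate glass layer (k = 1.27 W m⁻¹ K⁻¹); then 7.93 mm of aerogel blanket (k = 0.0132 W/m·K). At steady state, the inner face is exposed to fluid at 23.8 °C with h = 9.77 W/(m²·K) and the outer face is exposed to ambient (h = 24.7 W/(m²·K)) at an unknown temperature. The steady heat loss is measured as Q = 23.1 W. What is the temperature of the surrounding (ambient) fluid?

T_out = -1.66 °C

Sum the resistances:
  R_conv,in = 1/(hA) = 1/(9.77·0.675) = 0.1516 K/W
  R_borosilicate glass = L/(kA) = 3.33×10^-4/(1.27·0.675) = 3.885×10^-4 K/W
  R_aerogel blanket = L/(kA) = 0.00793/(0.0132·0.675) = 0.8900 K/W
  R_conv,out = 1/(hA) = 1/(24.7·0.675) = 0.05998 K/W
ΣR = 1.102 K/W
ΔT = Q·ΣR = 23.1 × 1.102 = 25.46 K
Heat flows outward, so T_out = T_in − ΔT = 23.8 − 25.46 = -1.66 °C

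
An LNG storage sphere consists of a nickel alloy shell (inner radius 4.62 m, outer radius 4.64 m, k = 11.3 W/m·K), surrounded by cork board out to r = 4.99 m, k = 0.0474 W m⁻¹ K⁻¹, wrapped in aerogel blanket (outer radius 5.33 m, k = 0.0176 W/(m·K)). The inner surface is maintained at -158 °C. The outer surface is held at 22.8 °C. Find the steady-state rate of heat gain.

Series thermal resistances, inner to outer:
  R_nickel alloy = (1/4.62 − 1/4.64)/(4πk) = 9.330×10^-4/(4π·11.3) = 6.570×10^-6 K/W
  R_cork board = (1/4.64 − 1/4.99)/(4πk) = 0.01512/(4π·0.0474) = 0.02538 K/W
  R_aerogel blanket = (1/4.99 − 1/5.33)/(4πk) = 0.01278/(4π·0.0176) = 0.05780 K/W
ΣR = 6.570×10^-6 + 0.02538 + 0.05780 = 0.08319 K/W
Q = ΔT/ΣR = (-158 °C − 22.8 °C)/0.08319 = -2170 W
(Negative Q ⇒ heat flows inward; heat gain = 2170 W.)

Q = 2.17 kW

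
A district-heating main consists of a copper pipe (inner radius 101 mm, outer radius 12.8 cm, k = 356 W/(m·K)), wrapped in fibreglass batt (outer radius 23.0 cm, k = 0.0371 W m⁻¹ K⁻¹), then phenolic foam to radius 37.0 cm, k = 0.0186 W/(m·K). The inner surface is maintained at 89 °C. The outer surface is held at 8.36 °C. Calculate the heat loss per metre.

Q' = 12.3 W/m

Treat each layer as a resistance in series:
  R'_copper = ln(0.128/0.101)/(2πk) = 0.2369/(2π·356) = 1.059×10^-4 m·K/W
  R'_fibreglass batt = ln(0.230/0.128)/(2πk) = 0.5860/(2π·0.0371) = 2.514 m·K/W
  R'_phenolic foam = ln(0.370/0.230)/(2πk) = 0.4754/(2π·0.0186) = 4.068 m·K/W
ΣR = 1.059×10^-4 + 2.514 + 4.068 = 6.582 m·K/W
Q' = ΔT/ΣR = (89 °C − 8.36 °C)/6.582 = 12.3 W/m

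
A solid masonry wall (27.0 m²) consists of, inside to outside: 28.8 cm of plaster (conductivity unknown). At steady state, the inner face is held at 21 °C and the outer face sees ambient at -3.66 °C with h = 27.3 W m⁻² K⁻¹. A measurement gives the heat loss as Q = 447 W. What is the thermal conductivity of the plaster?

k = 0.198 W/m·K

ΣR = ΔT/Q = |21 − -3.66|/447 = 0.05517 K/W
Known resistances:
  R_conv,out = 1/(hA) = 1/(27.3·27.0) = 0.001357 K/W
R_plaster = ΣR − ΣR_known = 0.05517 − 0.001357 = 0.05381 K/W
L/(kA) = 0.05381 ⇒ k = 0.288/(0.05381·27.0) = 0.198 W/m·K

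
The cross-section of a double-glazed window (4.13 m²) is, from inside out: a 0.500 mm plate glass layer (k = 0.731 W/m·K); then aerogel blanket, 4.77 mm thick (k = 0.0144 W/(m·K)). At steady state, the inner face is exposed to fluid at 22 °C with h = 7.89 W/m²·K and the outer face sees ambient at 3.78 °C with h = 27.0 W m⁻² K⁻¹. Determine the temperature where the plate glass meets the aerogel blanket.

T = 17.3 °C

Treat each layer as a resistance in series:
  R_conv,in = 1/(hA) = 1/(7.89·4.13) = 0.03069 K/W
  R_plate glass = L/(kA) = 5.00×10^-4/(0.731·4.13) = 1.656×10^-4 K/W
  R_aerogel blanket = L/(kA) = 0.00477/(0.0144·4.13) = 0.08021 K/W
  R_conv,out = 1/(hA) = 1/(27.0·4.13) = 0.008968 K/W
ΣR = 0.03069 + 1.656×10^-4 + 0.08021 + 0.008968 = 0.1200 K/W
Q = ΔT/ΣR = (22 °C − 3.78 °C)/0.1200 = 151.8 W
From the inner boundary to the plate glass/aerogel blanket interface, ΣR_partial = 0.03086 K/W.
T_interface = T_in − Q·ΣR_partial = 22 °C − (151.8)(0.03086) = 17.3 °C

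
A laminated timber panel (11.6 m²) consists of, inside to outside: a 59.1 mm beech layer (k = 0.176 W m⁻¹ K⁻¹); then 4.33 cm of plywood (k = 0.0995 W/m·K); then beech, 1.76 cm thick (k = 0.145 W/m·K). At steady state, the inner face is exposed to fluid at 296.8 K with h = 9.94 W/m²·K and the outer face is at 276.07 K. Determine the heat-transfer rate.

Treat each layer as a resistance in series:
  R_conv,in = 1/(hA) = 1/(9.94·11.6) = 0.008673 K/W
  R_beech = L/(kA) = 0.0591/(0.176·11.6) = 0.02895 K/W
  R_plywood = L/(kA) = 0.0433/(0.0995·11.6) = 0.03752 K/W
  R_beech = L/(kA) = 0.0176/(0.145·11.6) = 0.01046 K/W
ΣR = 0.008673 + 0.02895 + 0.03752 + 0.01046 = 0.08560 K/W
Q = ΔT/ΣR = (296.8 K − 276.07 K)/0.08560 = 242 W

Q = 242 W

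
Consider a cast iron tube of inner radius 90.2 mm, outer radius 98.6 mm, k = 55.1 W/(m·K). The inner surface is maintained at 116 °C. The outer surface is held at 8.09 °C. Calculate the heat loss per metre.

Q' = 420 kW/m

Q' = 2πk·ΔT/ln(r₂/r₁) = 2π × 55.1 × 107.91 / ln(0.0986/0.0902) = 4.20×10^5 W/m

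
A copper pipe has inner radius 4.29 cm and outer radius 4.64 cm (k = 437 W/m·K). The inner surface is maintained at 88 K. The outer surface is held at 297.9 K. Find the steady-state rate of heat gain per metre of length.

Q' = 2πk·ΔT/ln(r₂/r₁) = 2π × 437 × 209.9 / ln(0.0464/0.0429) = 7.35×10^6 W/m

Q' = 7.35×10^6 W/m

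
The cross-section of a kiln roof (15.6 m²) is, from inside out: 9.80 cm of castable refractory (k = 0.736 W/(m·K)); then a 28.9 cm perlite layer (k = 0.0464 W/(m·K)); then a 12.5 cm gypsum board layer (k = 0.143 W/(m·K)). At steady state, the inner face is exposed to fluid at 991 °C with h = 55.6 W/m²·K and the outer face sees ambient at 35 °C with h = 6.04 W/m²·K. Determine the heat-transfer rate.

Q = 2010 W

Treat each layer as a resistance in series:
  R_conv,in = 1/(hA) = 1/(55.6·15.6) = 0.001153 K/W
  R_castable refractory = L/(kA) = 0.0980/(0.736·15.6) = 0.008535 K/W
  R_perlite = L/(kA) = 0.289/(0.0464·15.6) = 0.3993 K/W
  R_gypsum board = L/(kA) = 0.125/(0.143·15.6) = 0.05603 K/W
  R_conv,out = 1/(hA) = 1/(6.04·15.6) = 0.01061 K/W
ΣR = 0.001153 + 0.008535 + 0.3993 + 0.05603 + 0.01061 = 0.4756 K/W
Q = ΔT/ΣR = (991 °C − 35 °C)/0.4756 = 2010 W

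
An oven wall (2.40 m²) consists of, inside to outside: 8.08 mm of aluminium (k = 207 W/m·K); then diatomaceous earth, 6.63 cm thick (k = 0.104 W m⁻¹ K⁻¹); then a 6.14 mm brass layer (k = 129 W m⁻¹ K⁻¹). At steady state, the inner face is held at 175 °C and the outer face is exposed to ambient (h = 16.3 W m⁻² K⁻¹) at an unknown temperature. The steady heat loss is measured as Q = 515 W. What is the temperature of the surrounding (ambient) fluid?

T_out = 25.0 °C

Series resistances:
  R_aluminium = L/(kA) = 0.00808/(207·2.40) = 1.626×10^-5 K/W
  R_diatomaceous earth = L/(kA) = 0.0663/(0.104·2.40) = 0.2656 K/W
  R_brass = L/(kA) = 0.00614/(129·2.40) = 1.983×10^-5 K/W
  R_conv,out = 1/(hA) = 1/(16.3·2.40) = 0.02556 K/W
ΣR = 0.2912 K/W
ΔT = Q·ΣR = 515 × 0.2912 = 150.0 K
Heat flows outward, so T_out = T_in − ΔT = 175 − 150.0 = 25.0 °C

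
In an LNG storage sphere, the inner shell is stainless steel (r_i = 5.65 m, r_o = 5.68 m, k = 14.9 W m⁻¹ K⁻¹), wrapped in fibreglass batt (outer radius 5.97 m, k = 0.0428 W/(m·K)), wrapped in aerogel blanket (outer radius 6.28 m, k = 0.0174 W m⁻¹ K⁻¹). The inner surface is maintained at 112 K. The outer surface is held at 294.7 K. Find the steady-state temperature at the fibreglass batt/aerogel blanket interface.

T = 166 K

Resistance network (inner→outer):
  R_stainless steel = (1/5.65 − 1/5.68)/(4πk) = 9.348×10^-4/(4π·14.9) = 4.993×10^-6 K/W
  R_fibreglass batt = (1/5.68 − 1/5.97)/(4πk) = 0.008552/(4π·0.0428) = 0.01590 K/W
  R_aerogel blanket = (1/5.97 − 1/6.28)/(4πk) = 0.008269/(4π·0.0174) = 0.03782 K/W
ΣR = 4.993×10^-6 + 0.01590 + 0.03782 = 0.05372 K/W
Q = ΔT/ΣR = (112 K − 294.7 K)/0.05372 = -3401 W
From the inner boundary to the fibreglass batt/aerogel blanket interface, ΣR_partial = 0.01590 K/W.
T_interface = T_in − Q·ΣR_partial = 112 K − (-3401)(0.01590) = 166 K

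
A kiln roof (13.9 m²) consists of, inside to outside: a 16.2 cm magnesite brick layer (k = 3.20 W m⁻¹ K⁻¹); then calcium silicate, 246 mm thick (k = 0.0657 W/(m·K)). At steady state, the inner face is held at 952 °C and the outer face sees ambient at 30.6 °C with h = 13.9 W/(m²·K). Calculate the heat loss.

Q = 3310 W

Resistance network (inner→outer):
  R_magnesite brick = L/(kA) = 0.162/(3.20·13.9) = 0.003642 K/W
  R_calcium silicate = L/(kA) = 0.246/(0.0657·13.9) = 0.2694 K/W
  R_conv,out = 1/(hA) = 1/(13.9·13.9) = 0.005176 K/W
ΣR = 0.003642 + 0.2694 + 0.005176 = 0.2782 K/W
Q = ΔT/ΣR = (952 °C − 30.6 °C)/0.2782 = 3310 W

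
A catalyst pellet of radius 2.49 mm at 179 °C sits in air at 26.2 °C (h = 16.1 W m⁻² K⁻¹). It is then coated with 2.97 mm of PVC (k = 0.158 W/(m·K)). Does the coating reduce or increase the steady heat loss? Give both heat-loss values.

Critical radius for a sphere: r_cr = 2k/h = 0.0196 m = 1.96 cm.
Outer radius after coating: r₂ = 0.00249 + 0.00297 = 0.00546 m.
Since r₁ < r_cr and r₂ ≤ r_cr, the coating moves toward the maximum at r_cr — heat loss rises.
Bare: R = 1/(4πr₁²h) = 797.2 K/W; Q = 152.8/797.2 = 0.192 W.
Coated: R = R_cond + R_conv = 275.8 K/W; Q = 152.8/275.8 = 0.554 W.

increases: 0.192 → 0.554 W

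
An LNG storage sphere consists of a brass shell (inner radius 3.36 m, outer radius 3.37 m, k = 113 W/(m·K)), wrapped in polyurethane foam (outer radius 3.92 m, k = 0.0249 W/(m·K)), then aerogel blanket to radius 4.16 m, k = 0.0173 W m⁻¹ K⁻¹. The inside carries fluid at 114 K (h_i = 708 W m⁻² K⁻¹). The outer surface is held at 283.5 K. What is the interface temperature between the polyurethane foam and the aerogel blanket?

T = 226.3 K

Series thermal resistances, inner to outer:
  R_conv,in = 1/(4πr²h) = 1/(4π·3.36²·708) = 9.956×10^-6 K/W
  R_brass = (1/3.36 − 1/3.37)/(4πk) = 8.831×10^-4/(4π·113) = 6.219×10^-7 K/W
  R_polyurethane foam = (1/3.37 − 1/3.92)/(4πk) = 0.04163/(4π·0.0249) = 0.1331 K/W
  R_aerogel blanket = (1/3.92 − 1/4.16)/(4πk) = 0.01472/(4π·0.0173) = 0.06770 K/W
ΣR = 9.956×10^-6 + 6.219×10^-7 + 0.1331 + 0.06770 = 0.2008 K/W
Q = ΔT/ΣR = (114 K − 283.5 K)/0.2008 = -844.1 W
From the inner boundary to the polyurethane foam/aerogel blanket interface, ΣR_partial = 0.1331 K/W.
T_interface = T_in − Q·ΣR_partial = 114 K − (-844.1)(0.1331) = 226.3 K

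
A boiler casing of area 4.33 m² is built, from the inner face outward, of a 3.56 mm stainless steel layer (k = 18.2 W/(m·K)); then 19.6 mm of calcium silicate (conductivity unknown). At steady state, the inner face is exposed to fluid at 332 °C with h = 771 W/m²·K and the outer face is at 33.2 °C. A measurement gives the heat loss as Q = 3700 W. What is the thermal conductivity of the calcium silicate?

k = 0.0563 W/m·K

ΣR = ΔT/Q = |332 − 33.2|/3700 = 0.08076 K/W
Known resistances:
  R_conv,in = 1/(hA) = 1/(771·4.33) = 2.995×10^-4 K/W
  R_stainless steel = L/(kA) = 0.00356/(18.2·4.33) = 4.517×10^-5 K/W
R_calcium silicate = ΣR − ΣR_known = 0.08076 − 3.447×10^-4 = 0.08042 K/W
L/(kA) = 0.08042 ⇒ k = 0.0196/(0.08042·4.33) = 0.0563 W/m·K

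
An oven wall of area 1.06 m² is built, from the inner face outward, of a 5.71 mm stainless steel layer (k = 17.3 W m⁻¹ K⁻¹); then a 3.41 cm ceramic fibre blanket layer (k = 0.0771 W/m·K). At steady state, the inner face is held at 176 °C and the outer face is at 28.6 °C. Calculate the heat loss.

Q = 353 W

Series thermal resistances, inner to outer:
  R_stainless steel = L/(kA) = 0.00571/(17.3·1.06) = 3.114×10^-4 K/W
  R_ceramic fibre blanket = L/(kA) = 0.0341/(0.0771·1.06) = 0.4172 K/W
ΣR = 3.114×10^-4 + 0.4172 = 0.4175 K/W
Q = ΔT/ΣR = (176 °C − 28.6 °C)/0.4175 = 353 W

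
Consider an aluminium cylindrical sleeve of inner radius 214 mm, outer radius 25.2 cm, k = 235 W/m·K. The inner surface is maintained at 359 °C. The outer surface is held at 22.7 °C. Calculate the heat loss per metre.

Q' = 3040 kW/m

Q' = 2πk·ΔT/ln(r₂/r₁) = 2π × 235 × 336.3 / ln(0.252/0.214) = 3.04×10^6 W/m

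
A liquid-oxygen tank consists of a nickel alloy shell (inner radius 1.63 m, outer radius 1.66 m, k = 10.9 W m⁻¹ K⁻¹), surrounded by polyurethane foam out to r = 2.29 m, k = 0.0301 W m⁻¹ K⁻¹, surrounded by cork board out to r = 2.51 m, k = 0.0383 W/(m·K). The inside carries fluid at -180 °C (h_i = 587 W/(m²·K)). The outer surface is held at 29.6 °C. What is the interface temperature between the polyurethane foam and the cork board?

Treat each layer as a resistance in series:
  R_conv,in = 1/(4πr²h) = 1/(4π·1.63²·587) = 5.102×10^-5 K/W
  R_nickel alloy = (1/1.63 − 1/1.66)/(4πk) = 0.01109/(4π·10.9) = 8.094×10^-5 K/W
  R_polyurethane foam = (1/1.66 − 1/2.29)/(4πk) = 0.1657/(4π·0.0301) = 0.4381 K/W
  R_cork board = (1/2.29 − 1/2.51)/(4πk) = 0.03827/(4π·0.0383) = 0.07953 K/W
ΣR = 5.102×10^-5 + 8.094×10^-5 + 0.4381 + 0.07953 = 0.5178 K/W
Q = ΔT/ΣR = (-180 °C − 29.6 °C)/0.5178 = -404.8 W
From the inner boundary to the polyurethane foam/cork board interface, ΣR_partial = 0.4382 K/W.
T_interface = T_in − Q·ΣR_partial = -180 °C − (-404.8)(0.4382) = -2.6 °C

T = -2.6 °C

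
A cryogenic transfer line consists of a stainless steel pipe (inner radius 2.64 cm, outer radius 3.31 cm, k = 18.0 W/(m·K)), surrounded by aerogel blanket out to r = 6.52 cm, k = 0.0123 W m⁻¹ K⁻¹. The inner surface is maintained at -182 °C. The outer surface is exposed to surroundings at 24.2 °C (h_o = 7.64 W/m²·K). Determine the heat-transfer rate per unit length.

Q' = 22.7 W/m

Treat each layer as a resistance in series:
  R'_stainless steel = ln(0.0331/0.0264)/(2πk) = 0.2262/(2π·18.0) = 0.002000 m·K/W
  R'_aerogel blanket = ln(0.0652/0.0331)/(2πk) = 0.6779/(2π·0.0123) = 8.772 m·K/W
  R'_conv,out = 1/(2πr h) = 1/(2π·0.0652·7.64) = 0.3195 m·K/W
ΣR = 0.002000 + 8.772 + 0.3195 = 9.094 m·K/W
Q' = ΔT/ΣR = (-182 °C − 24.2 °C)/9.094 = -22.7 W/m
(Negative Q' ⇒ heat flows inward; heat gain = 22.7 W/m.)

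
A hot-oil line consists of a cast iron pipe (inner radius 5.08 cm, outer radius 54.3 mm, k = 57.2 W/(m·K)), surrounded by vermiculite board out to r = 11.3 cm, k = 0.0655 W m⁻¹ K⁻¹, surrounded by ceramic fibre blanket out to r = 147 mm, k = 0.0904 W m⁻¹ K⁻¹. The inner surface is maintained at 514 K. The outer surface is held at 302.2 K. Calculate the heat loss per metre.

Q' = 94.4 W/m

Series thermal resistances, inner to outer:
  R'_cast iron = ln(0.0543/0.0508)/(2πk) = 0.06663/(2π·57.2) = 1.854×10^-4 m·K/W
  R'_vermiculite board = ln(0.113/0.0543)/(2πk) = 0.7329/(2π·0.0655) = 1.781 m·K/W
  R'_ceramic fibre blanket = ln(0.147/0.113)/(2πk) = 0.2630/(2π·0.0904) = 0.4631 m·K/W
ΣR = 1.854×10^-4 + 1.781 + 0.4631 = 2.244 m·K/W
Q' = ΔT/ΣR = (514 K − 302.2 K)/2.244 = 94.4 W/m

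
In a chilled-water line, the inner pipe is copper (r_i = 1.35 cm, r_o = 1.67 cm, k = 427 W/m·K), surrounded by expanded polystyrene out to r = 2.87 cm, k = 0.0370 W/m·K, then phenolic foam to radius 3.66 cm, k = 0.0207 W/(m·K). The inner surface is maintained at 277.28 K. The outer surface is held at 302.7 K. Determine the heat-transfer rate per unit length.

Q' = 6.05 W/m

Treat each layer as a resistance in series:
  R'_copper = ln(0.0167/0.0135)/(2πk) = 0.2127/(2π·427) = 7.929×10^-5 m·K/W
  R'_expanded polystyrene = ln(0.0287/0.0167)/(2πk) = 0.5415/(2π·0.0370) = 2.329 m·K/W
  R'_phenolic foam = ln(0.0366/0.0287)/(2πk) = 0.2432/(2π·0.0207) = 1.870 m·K/W
ΣR = 7.929×10^-5 + 2.329 + 1.870 = 4.199 m·K/W
Q' = ΔT/ΣR = (277.28 K − 302.7 K)/4.199 = -6.05 W/m
(Negative Q' ⇒ heat flows inward; heat gain = 6.05 W/m.)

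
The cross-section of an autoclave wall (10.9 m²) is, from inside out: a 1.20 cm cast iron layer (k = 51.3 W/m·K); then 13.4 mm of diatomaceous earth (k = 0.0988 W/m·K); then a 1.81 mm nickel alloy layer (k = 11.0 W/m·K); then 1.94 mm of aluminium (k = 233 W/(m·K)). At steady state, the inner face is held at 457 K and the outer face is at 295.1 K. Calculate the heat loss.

Q = 13000 W

Series thermal resistances, inner to outer:
  R_cast iron = L/(kA) = 0.0120/(51.3·10.9) = 2.146×10^-5 K/W
  R_diatomaceous earth = L/(kA) = 0.0134/(0.0988·10.9) = 0.01244 K/W
  R_nickel alloy = L/(kA) = 0.00181/(11.0·10.9) = 1.510×10^-5 K/W
  R_aluminium = L/(kA) = 0.00194/(233·10.9) = 7.639×10^-7 K/W
ΣR = 2.146×10^-5 + 0.01244 + 1.510×10^-5 + 7.639×10^-7 = 0.01248 K/W
Q = ΔT/ΣR = (457 K − 295.1 K)/0.01248 = 13000 W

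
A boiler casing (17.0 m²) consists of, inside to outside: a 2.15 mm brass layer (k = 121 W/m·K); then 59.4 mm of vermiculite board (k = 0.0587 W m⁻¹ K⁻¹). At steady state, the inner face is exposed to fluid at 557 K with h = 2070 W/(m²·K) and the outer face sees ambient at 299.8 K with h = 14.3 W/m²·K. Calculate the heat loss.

Q = 4.04 kW

Treat each layer as a resistance in series:
  R_conv,in = 1/(hA) = 1/(2070·17.0) = 2.842×10^-5 K/W
  R_brass = L/(kA) = 0.00215/(121·17.0) = 1.045×10^-6 K/W
  R_vermiculite board = L/(kA) = 0.0594/(0.0587·17.0) = 0.05953 K/W
  R_conv,out = 1/(hA) = 1/(14.3·17.0) = 0.004114 K/W
ΣR = 2.842×10^-5 + 1.045×10^-6 + 0.05953 + 0.004114 = 0.06367 K/W
Q = ΔT/ΣR = (557 K − 299.8 K)/0.06367 = 4040 W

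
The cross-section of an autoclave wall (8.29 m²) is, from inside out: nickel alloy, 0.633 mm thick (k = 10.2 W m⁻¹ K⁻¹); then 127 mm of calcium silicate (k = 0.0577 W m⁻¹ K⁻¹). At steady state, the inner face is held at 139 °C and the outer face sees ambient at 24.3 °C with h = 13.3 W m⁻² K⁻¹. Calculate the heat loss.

Q = 418 W

Resistance network (inner→outer):
  R_nickel alloy = L/(kA) = 6.33×10^-4/(10.2·8.29) = 7.486×10^-6 K/W
  R_calcium silicate = L/(kA) = 0.127/(0.0577·8.29) = 0.2655 K/W
  R_conv,out = 1/(hA) = 1/(13.3·8.29) = 0.009070 K/W
ΣR = 7.486×10^-6 + 0.2655 + 0.009070 = 0.2746 K/W
Q = ΔT/ΣR = (139 °C − 24.3 °C)/0.2746 = 418 W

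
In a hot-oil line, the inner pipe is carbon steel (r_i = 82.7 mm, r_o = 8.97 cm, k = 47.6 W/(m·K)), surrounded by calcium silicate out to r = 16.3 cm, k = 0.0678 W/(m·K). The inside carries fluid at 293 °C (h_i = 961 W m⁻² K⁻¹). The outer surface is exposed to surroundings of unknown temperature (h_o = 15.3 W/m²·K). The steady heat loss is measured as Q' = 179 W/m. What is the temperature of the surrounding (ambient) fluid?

Series resistances:
  R'_conv,in = 1/(2πr h) = 1/(2π·0.0827·961) = 0.002003 m·K/W
  R'_carbon steel = ln(0.0897/0.0827)/(2πk) = 0.08125/(2π·47.6) = 2.717×10^-4 m·K/W
  R'_calcium silicate = ln(0.163/0.0897)/(2πk) = 0.5973/(2π·0.0678) = 1.402 m·K/W
  R'_conv,out = 1/(2πr h) = 1/(2π·0.163·15.3) = 0.06382 m·K/W
ΣR = 1.468 m·K/W
ΔT = Q'·ΣR = 179 × 1.468 = 262.8 K
Heat flows outward, so T_out = T_in − ΔT = 293 − 262.8 = 30.2 °C

T_out = 30.2 °C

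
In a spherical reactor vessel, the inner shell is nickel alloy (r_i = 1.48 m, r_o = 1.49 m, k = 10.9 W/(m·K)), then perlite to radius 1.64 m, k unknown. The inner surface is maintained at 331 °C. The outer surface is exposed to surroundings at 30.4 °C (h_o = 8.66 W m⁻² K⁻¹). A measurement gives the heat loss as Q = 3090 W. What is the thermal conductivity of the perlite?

ΣR = ΔT/Q = |331 − 30.4|/3090 = 0.09728 K/W
Known resistances:
  R_nickel alloy = (1/1.48 − 1/1.49)/(4πk) = 0.004535/(4π·10.9) = 3.311×10^-5 K/W
  R_conv,out = 1/(4πr²h) = 1/(4π·1.64²·8.66) = 0.003417 K/W
R_perlite = ΣR − ΣR_known = 0.09728 − 0.003450 = 0.09383 K/W
(1/r₁−1/r₂)/(4πk) = 0.09383 ⇒ k = 0.06138/(4π·0.09383) = 0.0521 W/m·K

k = 0.0521 W/m·K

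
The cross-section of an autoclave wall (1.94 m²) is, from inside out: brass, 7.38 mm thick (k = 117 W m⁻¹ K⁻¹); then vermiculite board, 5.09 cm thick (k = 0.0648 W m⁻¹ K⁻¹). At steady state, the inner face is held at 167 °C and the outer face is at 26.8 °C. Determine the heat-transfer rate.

Q = 346 W

Resistance network (inner→outer):
  R_brass = L/(kA) = 0.00738/(117·1.94) = 3.251×10^-5 K/W
  R_vermiculite board = L/(kA) = 0.0509/(0.0648·1.94) = 0.4049 K/W
ΣR = 3.251×10^-5 + 0.4049 = 0.4049 K/W
Q = ΔT/ΣR = (167 °C − 26.8 °C)/0.4049 = 346 W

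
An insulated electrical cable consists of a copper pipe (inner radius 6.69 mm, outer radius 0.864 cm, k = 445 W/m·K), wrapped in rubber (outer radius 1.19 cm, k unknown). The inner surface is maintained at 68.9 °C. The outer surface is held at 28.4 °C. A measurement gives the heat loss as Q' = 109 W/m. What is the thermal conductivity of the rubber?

k = 0.137 W/m·K

ΣR = ΔT/Q' = |68.9 − 28.4|/109 = 0.3716 m·K/W
Known resistances:
  R'_copper = ln(0.00864/0.00669)/(2πk) = 0.2558/(2π·445) = 9.148×10^-5 m·K/W
R_rubber = ΣR − ΣR_known = 0.3716 − 9.148×10^-5 = 0.3715 m·K/W
ln(r₂/r₁)/(2πk) = 0.3715 ⇒ k = 0.3201/(2π·0.3715) = 0.137 W/m·K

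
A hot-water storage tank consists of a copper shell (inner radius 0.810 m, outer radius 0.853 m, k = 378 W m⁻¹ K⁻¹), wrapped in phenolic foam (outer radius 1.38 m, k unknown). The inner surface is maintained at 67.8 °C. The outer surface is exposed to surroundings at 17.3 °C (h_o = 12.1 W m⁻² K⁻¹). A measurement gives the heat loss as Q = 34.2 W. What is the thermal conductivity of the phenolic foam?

k = 0.0242 W/m·K

ΣR = ΔT/Q = |67.8 − 17.3|/34.2 = 1.477 K/W
Known resistances:
  R_copper = (1/0.810 − 1/0.853)/(4πk) = 0.06223/(4π·378) = 1.310×10^-5 K/W
  R_conv,out = 1/(4πr²h) = 1/(4π·1.38²·12.1) = 0.003453 K/W
R_phenolic foam = ΣR − ΣR_known = 1.477 − 0.003466 = 1.474 K/W
(1/r₁−1/r₂)/(4πk) = 1.474 ⇒ k = 0.4477/(4π·1.474) = 0.0242 W/m·K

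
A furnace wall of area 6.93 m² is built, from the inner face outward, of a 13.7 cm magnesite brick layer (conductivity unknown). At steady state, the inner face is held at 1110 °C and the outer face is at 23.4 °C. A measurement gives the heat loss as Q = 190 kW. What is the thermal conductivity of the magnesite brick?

ΣR = ΔT/Q = |1110 − 23.4|/1.90×10^5 = 0.005719 K/W
L/(kA) = 0.005719 ⇒ k = 0.137/(0.005719·6.93) = 3.46 W/m·K

k = 3.46 W/m·K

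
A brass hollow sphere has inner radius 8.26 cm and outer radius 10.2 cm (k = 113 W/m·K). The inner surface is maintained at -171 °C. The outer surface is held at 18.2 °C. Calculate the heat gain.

Q = 1.17×10^5 W

Q = 4πk·ΔT/(1/r₁ − 1/r₂) = 4π × 113 × 189.2 / (1/0.0826 − 1/0.102) = 1.17×10^5 W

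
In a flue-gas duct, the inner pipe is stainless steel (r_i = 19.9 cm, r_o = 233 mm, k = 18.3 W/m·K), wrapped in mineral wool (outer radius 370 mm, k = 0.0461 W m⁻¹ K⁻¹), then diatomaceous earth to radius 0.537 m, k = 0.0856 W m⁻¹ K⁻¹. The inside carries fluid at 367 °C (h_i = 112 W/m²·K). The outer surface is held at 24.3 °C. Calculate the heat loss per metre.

Q' = 149 W/m

Series thermal resistances, inner to outer:
  R'_conv,in = 1/(2πr h) = 1/(2π·0.199·112) = 0.007141 m·K/W
  R'_stainless steel = ln(0.233/0.199)/(2πk) = 0.1577/(2π·18.3) = 0.001372 m·K/W
  R'_mineral wool = ln(0.370/0.233)/(2πk) = 0.4625/(2π·0.0461) = 1.597 m·K/W
  R'_diatomaceous earth = ln(0.537/0.370)/(2πk) = 0.3725/(2π·0.0856) = 0.6926 m·K/W
ΣR = 0.007141 + 0.001372 + 1.597 + 0.6926 = 2.298 m·K/W
Q' = ΔT/ΣR = (367 °C − 24.3 °C)/2.298 = 149 W/m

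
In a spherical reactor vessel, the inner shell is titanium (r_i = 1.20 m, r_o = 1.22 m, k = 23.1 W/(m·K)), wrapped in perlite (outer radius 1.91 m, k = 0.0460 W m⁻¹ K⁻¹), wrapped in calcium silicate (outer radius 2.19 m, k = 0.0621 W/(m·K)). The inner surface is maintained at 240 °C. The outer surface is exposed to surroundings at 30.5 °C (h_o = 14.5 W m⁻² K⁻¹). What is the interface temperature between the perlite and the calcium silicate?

Series thermal resistances, inner to outer:
  R_titanium = (1/1.20 − 1/1.22)/(4πk) = 0.01366/(4π·23.1) = 4.706×10^-5 K/W
  R_perlite = (1/1.22 − 1/1.91)/(4πk) = 0.2961/(4π·0.0460) = 0.5123 K/W
  R_calcium silicate = (1/1.91 − 1/2.19)/(4πk) = 0.06694/(4π·0.0621) = 0.08578 K/W
  R_conv,out = 1/(4πr²h) = 1/(4π·2.19²·14.5) = 0.001144 K/W
ΣR = 4.706×10^-5 + 0.5123 + 0.08578 + 0.001144 = 0.5993 K/W
Q = ΔT/ΣR = (240 °C − 30.5 °C)/0.5993 = 349.6 W
From the inner boundary to the perlite/calcium silicate interface, ΣR_partial = 0.5123 K/W.
T_interface = T_in − Q·ΣR_partial = 240 °C − (349.6)(0.5123) = 60.9 °C

T = 60.9 °C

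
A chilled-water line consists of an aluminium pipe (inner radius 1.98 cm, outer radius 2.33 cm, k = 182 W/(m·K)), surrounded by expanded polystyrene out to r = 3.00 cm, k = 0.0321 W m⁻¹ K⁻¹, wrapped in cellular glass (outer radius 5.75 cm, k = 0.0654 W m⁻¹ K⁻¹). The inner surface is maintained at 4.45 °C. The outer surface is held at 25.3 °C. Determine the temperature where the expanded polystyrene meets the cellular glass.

Treat each layer as a resistance in series:
  R'_aluminium = ln(0.0233/0.0198)/(2πk) = 0.1628/(2π·182) = 1.423×10^-4 m·K/W
  R'_expanded polystyrene = ln(0.0300/0.0233)/(2πk) = 0.2527/(2π·0.0321) = 1.253 m·K/W
  R'_cellular glass = ln(0.0575/0.0300)/(2πk) = 0.6506/(2π·0.0654) = 1.583 m·K/W
ΣR = 1.423×10^-4 + 1.253 + 1.583 = 2.836 m·K/W
Q' = ΔT/ΣR = (4.45 °C − 25.3 °C)/2.836 = -7.352 W/m
From the inner boundary to the expanded polystyrene/cellular glass interface, ΣR_partial = 1.253 m·K/W.
T_interface = T_in − Q'·ΣR_partial = 4.45 °C − (-7.352)(1.253) = 13.7 °C

T = 13.7 °C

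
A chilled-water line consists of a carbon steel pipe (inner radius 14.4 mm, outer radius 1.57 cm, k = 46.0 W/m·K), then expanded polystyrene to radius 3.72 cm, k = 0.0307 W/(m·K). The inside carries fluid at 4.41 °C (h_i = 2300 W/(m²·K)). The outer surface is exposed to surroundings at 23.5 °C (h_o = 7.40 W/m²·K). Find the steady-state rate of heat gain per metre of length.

Q' = 3.78 W/m

Resistance network (inner→outer):
  R'_conv,in = 1/(2πr h) = 1/(2π·0.0144·2300) = 0.004805 m·K/W
  R'_carbon steel = ln(0.0157/0.0144)/(2πk) = 0.08643/(2π·46.0) = 2.990×10^-4 m·K/W
  R'_expanded polystyrene = ln(0.0372/0.0157)/(2πk) = 0.8626/(2π·0.0307) = 4.472 m·K/W
  R'_conv,out = 1/(2πr h) = 1/(2π·0.0372·7.40) = 0.5782 m·K/W
ΣR = 0.004805 + 2.990×10^-4 + 4.472 + 0.5782 = 5.055 m·K/W
Q' = ΔT/ΣR = (4.41 °C − 23.5 °C)/5.055 = -3.78 W/m
(Negative Q' ⇒ heat flows inward; heat gain = 3.78 W/m.)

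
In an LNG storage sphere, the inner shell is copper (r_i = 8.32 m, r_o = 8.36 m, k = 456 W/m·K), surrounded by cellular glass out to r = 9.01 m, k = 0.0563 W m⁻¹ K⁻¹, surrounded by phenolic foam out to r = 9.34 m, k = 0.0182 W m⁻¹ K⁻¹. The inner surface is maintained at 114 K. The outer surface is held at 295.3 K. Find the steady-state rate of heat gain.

Series thermal resistances, inner to outer:
  R_copper = (1/8.32 − 1/8.36)/(4πk) = 5.751×10^-4/(4π·456) = 1.004×10^-7 K/W
  R_cellular glass = (1/8.36 − 1/9.01)/(4πk) = 0.008629/(4π·0.0563) = 0.01220 K/W
  R_phenolic foam = (1/9.01 − 1/9.34)/(4πk) = 0.003921/(4π·0.0182) = 0.01715 K/W
ΣR = 1.004×10^-7 + 0.01220 + 0.01715 = 0.02935 K/W
Q = ΔT/ΣR = (114 K − 295.3 K)/0.02935 = -6180 W
(Negative Q ⇒ heat flows inward; heat gain = 6180 W.)

Q = 6180 W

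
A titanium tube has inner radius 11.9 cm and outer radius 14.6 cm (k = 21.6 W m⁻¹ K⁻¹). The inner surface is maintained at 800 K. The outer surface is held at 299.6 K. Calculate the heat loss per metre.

Q' = 2πk·ΔT/ln(r₂/r₁) = 2π × 21.6 × 500.4 / ln(0.146/0.119) = 3.32×10^5 W/m

Q' = 3.32×10^5 W/m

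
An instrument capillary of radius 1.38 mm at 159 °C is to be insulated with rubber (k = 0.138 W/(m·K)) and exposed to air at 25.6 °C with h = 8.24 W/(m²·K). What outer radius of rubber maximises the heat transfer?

r_cr = 1.67 cm

For a cylinder, r_cr = k_ins/h = 0.138/8.24 = 0.0167 m = 1.67 cm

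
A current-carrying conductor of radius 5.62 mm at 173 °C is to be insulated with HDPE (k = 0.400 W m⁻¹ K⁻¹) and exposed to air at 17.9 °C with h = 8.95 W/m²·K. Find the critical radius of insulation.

For a cylinder, r_cr = k_ins/h = 0.400/8.95 = 0.0447 m = 4.47 cm

r_cr = 4.47 cm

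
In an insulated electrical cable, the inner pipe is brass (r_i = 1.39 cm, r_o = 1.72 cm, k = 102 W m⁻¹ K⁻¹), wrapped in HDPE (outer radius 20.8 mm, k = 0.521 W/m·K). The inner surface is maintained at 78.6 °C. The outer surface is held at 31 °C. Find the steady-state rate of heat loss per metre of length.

Series thermal resistances, inner to outer:
  R'_brass = ln(0.0172/0.0139)/(2πk) = 0.2130/(2π·102) = 3.324×10^-4 m·K/W
  R'_HDPE = ln(0.0208/0.0172)/(2πk) = 0.1900/(2π·0.521) = 0.05805 m·K/W
ΣR = 3.324×10^-4 + 0.05805 = 0.05838 m·K/W
Q' = ΔT/ΣR = (78.6 °C − 31 °C)/0.05838 = 815 W/m

Q' = 815 W/m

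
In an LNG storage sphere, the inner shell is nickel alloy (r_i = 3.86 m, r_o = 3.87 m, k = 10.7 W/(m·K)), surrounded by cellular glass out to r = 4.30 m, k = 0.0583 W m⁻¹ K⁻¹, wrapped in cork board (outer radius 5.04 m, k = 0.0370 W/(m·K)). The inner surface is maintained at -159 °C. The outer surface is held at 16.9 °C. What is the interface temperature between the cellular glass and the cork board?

Series thermal resistances, inner to outer:
  R_nickel alloy = (1/3.86 − 1/3.87)/(4πk) = 6.694×10^-4/(4π·10.7) = 4.979×10^-6 K/W
  R_cellular glass = (1/3.87 − 1/4.30)/(4πk) = 0.02584/(4π·0.0583) = 0.03527 K/W
  R_cork board = (1/4.30 − 1/5.04)/(4πk) = 0.03415/(4π·0.0370) = 0.07344 K/W
ΣR = 4.979×10^-6 + 0.03527 + 0.07344 = 0.1087 K/W
Q = ΔT/ΣR = (-159 °C − 16.9 °C)/0.1087 = -1618 W
From the inner boundary to the cellular glass/cork board interface, ΣR_partial = 0.03527 K/W.
T_interface = T_in − Q·ΣR_partial = -159 °C − (-1618)(0.03527) = -102 °C

T = -102 °C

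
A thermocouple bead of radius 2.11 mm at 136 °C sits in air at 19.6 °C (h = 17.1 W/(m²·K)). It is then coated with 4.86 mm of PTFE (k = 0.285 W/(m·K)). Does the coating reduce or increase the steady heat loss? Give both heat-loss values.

Critical radius for a sphere: r_cr = 2k/h = 0.0333 m = 3.33 cm.
Outer radius after coating: r₂ = 0.00211 + 0.00486 = 0.00697 m.
Since r₁ < r_cr and r₂ ≤ r_cr, the coating moves toward the maximum at r_cr — heat loss rises.
Bare: R = 1/(4πr₁²h) = 1045 K/W; Q = 116.4/1045 = 0.111 W.
Coated: R = R_cond + R_conv = 188.1 K/W; Q = 116.4/188.1 = 0.619 W.

increases: 0.111 → 0.619 W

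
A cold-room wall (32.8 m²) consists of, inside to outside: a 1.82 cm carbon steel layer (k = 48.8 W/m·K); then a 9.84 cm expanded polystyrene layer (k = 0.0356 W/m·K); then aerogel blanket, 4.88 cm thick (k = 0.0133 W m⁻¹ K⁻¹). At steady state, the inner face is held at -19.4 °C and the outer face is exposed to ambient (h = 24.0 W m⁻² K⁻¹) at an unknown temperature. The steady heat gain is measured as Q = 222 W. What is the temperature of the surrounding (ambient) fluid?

Series resistances:
  R_carbon steel = L/(kA) = 0.0182/(48.8·32.8) = 1.137×10^-5 K/W
  R_expanded polystyrene = L/(kA) = 0.0984/(0.0356·32.8) = 0.08427 K/W
  R_aerogel blanket = L/(kA) = 0.0488/(0.0133·32.8) = 0.1119 K/W
  R_conv,out = 1/(hA) = 1/(24.0·32.8) = 0.001270 K/W
ΣR = 0.1974 K/W
ΔT = Q·ΣR = 222 × 0.1974 = 43.82 K
Heat flows inward, so T_out = T_in + ΔT = -19.4 + 43.82 = 24.4 °C

T_out = 24.4 °C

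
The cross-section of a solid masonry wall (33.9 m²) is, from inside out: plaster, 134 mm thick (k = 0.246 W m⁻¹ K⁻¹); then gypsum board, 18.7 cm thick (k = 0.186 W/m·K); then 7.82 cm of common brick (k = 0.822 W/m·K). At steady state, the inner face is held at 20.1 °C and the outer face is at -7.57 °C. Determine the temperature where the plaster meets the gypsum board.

Series thermal resistances, inner to outer:
  R_plaster = L/(kA) = 0.134/(0.246·33.9) = 0.01607 K/W
  R_gypsum board = L/(kA) = 0.187/(0.186·33.9) = 0.02966 K/W
  R_common brick = L/(kA) = 0.0782/(0.822·33.9) = 0.002806 K/W
ΣR = 0.01607 + 0.02966 + 0.002806 = 0.04854 K/W
Q = ΔT/ΣR = (20.1 °C − -7.57 °C)/0.04854 = 570.0 W
From the inner boundary to the plaster/gypsum board interface, ΣR_partial = 0.01607 K/W.
T_interface = T_in − Q·ΣR_partial = 20.1 °C − (570.0)(0.01607) = 10.9 °C

T = 10.9 °C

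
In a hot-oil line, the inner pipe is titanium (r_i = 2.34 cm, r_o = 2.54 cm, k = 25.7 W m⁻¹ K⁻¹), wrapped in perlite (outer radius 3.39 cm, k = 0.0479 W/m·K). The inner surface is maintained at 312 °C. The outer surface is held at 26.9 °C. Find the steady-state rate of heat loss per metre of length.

Q' = 297 W/m

Series thermal resistances, inner to outer:
  R'_titanium = ln(0.0254/0.0234)/(2πk) = 0.08201/(2π·25.7) = 5.079×10^-4 m·K/W
  R'_perlite = ln(0.0339/0.0254)/(2πk) = 0.2887/(2π·0.0479) = 0.9591 m·K/W
ΣR = 5.079×10^-4 + 0.9591 = 0.9596 m·K/W
Q' = ΔT/ΣR = (312 °C − 26.9 °C)/0.9596 = 297 W/m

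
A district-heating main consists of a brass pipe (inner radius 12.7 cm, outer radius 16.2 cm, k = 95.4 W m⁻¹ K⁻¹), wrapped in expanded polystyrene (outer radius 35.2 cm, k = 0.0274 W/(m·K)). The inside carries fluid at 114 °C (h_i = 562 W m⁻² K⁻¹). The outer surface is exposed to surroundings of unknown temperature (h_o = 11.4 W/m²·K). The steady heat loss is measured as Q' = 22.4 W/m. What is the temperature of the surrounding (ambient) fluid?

Series resistances:
  R'_conv,in = 1/(2πr h) = 1/(2π·0.127·562) = 0.002230 m·K/W
  R'_brass = ln(0.162/0.127)/(2πk) = 0.2434/(2π·95.4) = 4.061×10^-4 m·K/W
  R'_expanded polystyrene = ln(0.352/0.162)/(2πk) = 0.7760/(2π·0.0274) = 4.508 m·K/W
  R'_conv,out = 1/(2πr h) = 1/(2π·0.352·11.4) = 0.03966 m·K/W
ΣR = 4.550 m·K/W
ΔT = Q'·ΣR = 22.4 × 4.550 = 101.9 K
Heat flows outward, so T_out = T_in − ΔT = 114 − 101.9 = 12.1 °C

T_out = 12.1 °C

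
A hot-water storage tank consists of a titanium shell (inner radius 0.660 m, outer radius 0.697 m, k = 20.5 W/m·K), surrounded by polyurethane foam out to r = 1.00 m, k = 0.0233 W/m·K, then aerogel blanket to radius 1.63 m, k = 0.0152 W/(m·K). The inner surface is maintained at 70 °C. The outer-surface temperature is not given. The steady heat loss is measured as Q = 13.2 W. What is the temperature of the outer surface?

T_out = 23.7 °C

Series resistances:
  R_titanium = (1/0.660 − 1/0.697)/(4πk) = 0.08043/(4π·20.5) = 3.122×10^-4 K/W
  R_polyurethane foam = (1/0.697 − 1/1.00)/(4πk) = 0.4347/(4π·0.0233) = 1.485 K/W
  R_aerogel blanket = (1/1.00 − 1/1.63)/(4πk) = 0.3865/(4π·0.0152) = 2.023 K/W
ΣR = 3.509 K/W
ΔT = Q·ΣR = 13.2 × 3.509 = 46.32 K
Heat flows outward, so T_out = T_in − ΔT = 70 − 46.32 = 23.7 °C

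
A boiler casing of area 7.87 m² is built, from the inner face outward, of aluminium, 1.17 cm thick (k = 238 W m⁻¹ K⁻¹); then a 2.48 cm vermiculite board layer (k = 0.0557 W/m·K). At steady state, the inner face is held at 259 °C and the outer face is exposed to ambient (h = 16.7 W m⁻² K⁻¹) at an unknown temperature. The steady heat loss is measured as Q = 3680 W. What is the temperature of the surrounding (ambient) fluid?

T_out = 22.8 °C

Series resistances:
  R_aluminium = L/(kA) = 0.0117/(238·7.87) = 6.246×10^-6 K/W
  R_vermiculite board = L/(kA) = 0.0248/(0.0557·7.87) = 0.05657 K/W
  R_conv,out = 1/(hA) = 1/(16.7·7.87) = 0.007609 K/W
ΣR = 0.06419 K/W
ΔT = Q·ΣR = 3680 × 0.06419 = 236.2 K
Heat flows outward, so T_out = T_in − ΔT = 259 − 236.2 = 22.8 °C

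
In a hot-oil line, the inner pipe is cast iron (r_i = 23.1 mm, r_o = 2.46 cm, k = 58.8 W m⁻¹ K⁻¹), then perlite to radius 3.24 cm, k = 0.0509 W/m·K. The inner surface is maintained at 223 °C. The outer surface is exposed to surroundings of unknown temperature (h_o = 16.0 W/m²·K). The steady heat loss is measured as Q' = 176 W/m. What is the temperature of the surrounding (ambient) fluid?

Sum the resistances:
  R'_cast iron = ln(0.0246/0.0231)/(2πk) = 0.06291/(2π·58.8) = 1.703×10^-4 m·K/W
  R'_perlite = ln(0.0324/0.0246)/(2πk) = 0.2754/(2π·0.0509) = 0.8612 m·K/W
  R'_conv,out = 1/(2πr h) = 1/(2π·0.0324·16.0) = 0.3070 m·K/W
ΣR = 1.168 m·K/W
ΔT = Q'·ΣR = 176 × 1.168 = 205.6 K
Heat flows outward, so T_out = T_in − ΔT = 223 − 205.6 = 17.4 °C

T_out = 17.4 °C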